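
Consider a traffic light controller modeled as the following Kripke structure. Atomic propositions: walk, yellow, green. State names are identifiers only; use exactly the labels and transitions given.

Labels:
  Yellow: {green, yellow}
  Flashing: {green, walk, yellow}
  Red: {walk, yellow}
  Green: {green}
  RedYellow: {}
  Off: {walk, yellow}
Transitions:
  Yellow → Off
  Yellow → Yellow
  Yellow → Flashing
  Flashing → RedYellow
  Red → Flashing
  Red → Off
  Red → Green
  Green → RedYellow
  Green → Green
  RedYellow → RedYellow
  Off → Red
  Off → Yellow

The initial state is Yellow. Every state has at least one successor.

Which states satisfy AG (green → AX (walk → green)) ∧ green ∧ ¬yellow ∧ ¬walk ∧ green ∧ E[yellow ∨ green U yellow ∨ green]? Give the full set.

States satisfying green → AX (walk → green): {Flashing, Red, Green, RedYellow, Off}.
States satisfying AG (green → AX (walk → green)): {Flashing, Green, RedYellow}.
States satisfying ¬yellow: {Green, RedYellow}.
States satisfying green ∧ ¬yellow: {Green}.
States satisfying ¬walk: {Yellow, Green, RedYellow}.
States satisfying ¬walk ∧ green: {Yellow, Green}.
States satisfying green ∧ ¬yellow ∧ ¬walk ∧ green: {Green}.
States satisfying yellow ∨ green: {Yellow, Flashing, Red, Green, Off}.
States satisfying E[yellow ∨ green U yellow ∨ green]: {Yellow, Flashing, Red, Green, Off}.
States satisfying AG (green → AX (walk → green)) ∧ green ∧ ¬yellow ∧ ¬walk ∧ green ∧ E[yellow ∨ green U yellow ∨ green]: {Green}.

{Green}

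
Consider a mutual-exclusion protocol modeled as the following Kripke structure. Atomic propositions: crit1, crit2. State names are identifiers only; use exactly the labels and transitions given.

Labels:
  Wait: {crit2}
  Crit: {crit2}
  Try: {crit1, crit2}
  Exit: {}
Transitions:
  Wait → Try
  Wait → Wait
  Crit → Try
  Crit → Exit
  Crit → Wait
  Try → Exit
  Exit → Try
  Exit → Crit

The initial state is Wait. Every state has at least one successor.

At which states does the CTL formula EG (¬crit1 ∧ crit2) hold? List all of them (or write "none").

States satisfying ¬crit1 ∧ crit2: {Wait, Crit}.
States satisfying EG (¬crit1 ∧ crit2): {Wait, Crit}.

{Wait, Crit}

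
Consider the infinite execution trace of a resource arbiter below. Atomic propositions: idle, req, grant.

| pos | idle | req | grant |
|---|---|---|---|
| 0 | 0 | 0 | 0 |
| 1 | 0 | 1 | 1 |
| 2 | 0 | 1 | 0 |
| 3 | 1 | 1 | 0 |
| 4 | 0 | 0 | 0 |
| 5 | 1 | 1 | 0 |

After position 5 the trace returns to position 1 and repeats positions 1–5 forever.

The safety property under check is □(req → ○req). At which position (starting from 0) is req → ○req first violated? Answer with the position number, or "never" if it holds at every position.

Check req → ○req at each position in order: 0 ✓, 1 ✓, 2 ✓.
At position 3 the labels are {idle, req} and the next position 4 has {}, so req → ○req is false there. This is the first violation.

3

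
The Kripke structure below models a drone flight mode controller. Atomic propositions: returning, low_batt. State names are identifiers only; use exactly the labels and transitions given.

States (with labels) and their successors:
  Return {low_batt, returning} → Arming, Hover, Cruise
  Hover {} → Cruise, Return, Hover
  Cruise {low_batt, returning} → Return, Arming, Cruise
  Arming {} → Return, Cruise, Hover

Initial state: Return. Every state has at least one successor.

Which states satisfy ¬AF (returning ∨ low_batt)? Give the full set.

{Hover, Arming}

States satisfying returning ∨ low_batt: {Return, Cruise}.
States satisfying AF (returning ∨ low_batt): {Return, Cruise}.
States satisfying ¬AF (returning ∨ low_batt): {Hover, Arming}.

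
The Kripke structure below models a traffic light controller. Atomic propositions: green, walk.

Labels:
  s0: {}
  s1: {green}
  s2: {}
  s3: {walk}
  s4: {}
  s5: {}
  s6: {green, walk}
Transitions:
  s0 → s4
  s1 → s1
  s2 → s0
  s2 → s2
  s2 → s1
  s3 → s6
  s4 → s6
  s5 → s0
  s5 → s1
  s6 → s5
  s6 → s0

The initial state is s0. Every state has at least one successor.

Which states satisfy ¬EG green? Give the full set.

{s0, s2, s3, s4, s5, s6}

States satisfying green: {s1, s6}.
States satisfying EG green: {s1}.
States satisfying ¬EG green: {s0, s2, s3, s4, s5, s6}.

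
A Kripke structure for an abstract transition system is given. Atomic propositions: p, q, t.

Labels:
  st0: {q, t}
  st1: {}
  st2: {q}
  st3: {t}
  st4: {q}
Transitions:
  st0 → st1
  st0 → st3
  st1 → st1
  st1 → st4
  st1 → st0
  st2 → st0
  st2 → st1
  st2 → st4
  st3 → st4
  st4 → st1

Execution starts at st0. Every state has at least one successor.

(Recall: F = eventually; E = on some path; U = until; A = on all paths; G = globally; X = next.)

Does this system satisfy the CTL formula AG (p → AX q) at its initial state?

Satisfied

States satisfying p → AX q: {st0, st1, st2, st3, st4}.
States satisfying AG (p → AX q): {st0, st1, st2, st3, st4}.
Every state reachable from st0 satisfies p → AX q.
st0 ∈ Sat(AG (p → AX q)).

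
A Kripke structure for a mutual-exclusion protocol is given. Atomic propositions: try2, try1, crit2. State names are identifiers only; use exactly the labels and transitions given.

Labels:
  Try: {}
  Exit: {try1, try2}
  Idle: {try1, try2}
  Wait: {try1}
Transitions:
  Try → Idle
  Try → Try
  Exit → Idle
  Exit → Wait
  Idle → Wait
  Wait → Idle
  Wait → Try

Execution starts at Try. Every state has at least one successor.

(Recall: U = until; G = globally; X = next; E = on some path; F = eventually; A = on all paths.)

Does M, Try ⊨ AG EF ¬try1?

States satisfying EF ¬try1: {Try, Exit, Idle, Wait}.
States satisfying AG EF ¬try1: {Try, Exit, Idle, Wait}.
Every state reachable from Try satisfies EF ¬try1.
Try ∈ Sat(AG EF ¬try1).

Yes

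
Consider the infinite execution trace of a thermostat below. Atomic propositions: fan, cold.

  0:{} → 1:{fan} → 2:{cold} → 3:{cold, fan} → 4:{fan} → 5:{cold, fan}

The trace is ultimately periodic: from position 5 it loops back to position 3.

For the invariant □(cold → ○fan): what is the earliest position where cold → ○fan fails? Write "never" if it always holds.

never

cold → ○fan holds at every position 0..5, and those are all the positions the trace ever visits, so the invariant □(cold → ○fan) is never violated.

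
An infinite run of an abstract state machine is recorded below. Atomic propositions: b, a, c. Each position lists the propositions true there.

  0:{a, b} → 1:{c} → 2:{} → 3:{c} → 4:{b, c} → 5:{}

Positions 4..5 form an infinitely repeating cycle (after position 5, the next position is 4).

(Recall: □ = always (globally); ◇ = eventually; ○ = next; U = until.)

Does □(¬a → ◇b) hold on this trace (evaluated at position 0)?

¬a → ◇b holds at every position 0..5, and those are all positions ever visited, so □(¬a → ◇b) holds.
Positions where ¬a holds: 1, 2, 3, 4, 5.
Check ◇b at each: 1→ok, 2→ok, 3→ok, 4→ok, 5→ok.

Yes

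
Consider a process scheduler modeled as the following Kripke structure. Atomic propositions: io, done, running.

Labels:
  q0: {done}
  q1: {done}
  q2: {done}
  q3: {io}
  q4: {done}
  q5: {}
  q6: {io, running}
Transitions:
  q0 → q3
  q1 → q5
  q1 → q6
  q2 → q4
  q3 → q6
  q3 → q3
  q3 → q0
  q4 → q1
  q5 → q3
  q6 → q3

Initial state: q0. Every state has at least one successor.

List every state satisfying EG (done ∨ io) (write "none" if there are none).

States satisfying done ∨ io: {q0, q1, q2, q3, q4, q6}.
States satisfying EG (done ∨ io): {q0, q1, q2, q3, q4, q6}.

{q0, q1, q2, q3, q4, q6}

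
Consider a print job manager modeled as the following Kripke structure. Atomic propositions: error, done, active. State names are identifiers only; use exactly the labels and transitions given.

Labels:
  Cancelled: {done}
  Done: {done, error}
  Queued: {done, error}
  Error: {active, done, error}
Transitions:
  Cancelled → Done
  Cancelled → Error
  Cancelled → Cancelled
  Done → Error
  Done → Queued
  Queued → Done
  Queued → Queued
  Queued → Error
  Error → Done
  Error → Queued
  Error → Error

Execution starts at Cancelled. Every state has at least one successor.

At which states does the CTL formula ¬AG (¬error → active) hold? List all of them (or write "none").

States satisfying ¬error → active: {Done, Queued, Error}.
States satisfying AG (¬error → active): {Done, Queued, Error}.
States satisfying ¬AG (¬error → active): {Cancelled}.

{Cancelled}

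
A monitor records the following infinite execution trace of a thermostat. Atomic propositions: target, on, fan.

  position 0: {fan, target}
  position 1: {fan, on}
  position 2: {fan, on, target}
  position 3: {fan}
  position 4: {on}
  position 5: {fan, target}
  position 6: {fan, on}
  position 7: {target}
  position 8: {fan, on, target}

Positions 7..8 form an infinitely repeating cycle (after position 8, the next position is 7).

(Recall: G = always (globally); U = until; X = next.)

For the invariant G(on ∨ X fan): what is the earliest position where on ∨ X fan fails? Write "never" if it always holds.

Check on ∨ X fan at each position in order: 0 ✓, 1 ✓, 2 ✓.
At position 3 the labels are {fan} and the next position 4 has {on}, so on ∨ X fan is false there. This is the first violation.

3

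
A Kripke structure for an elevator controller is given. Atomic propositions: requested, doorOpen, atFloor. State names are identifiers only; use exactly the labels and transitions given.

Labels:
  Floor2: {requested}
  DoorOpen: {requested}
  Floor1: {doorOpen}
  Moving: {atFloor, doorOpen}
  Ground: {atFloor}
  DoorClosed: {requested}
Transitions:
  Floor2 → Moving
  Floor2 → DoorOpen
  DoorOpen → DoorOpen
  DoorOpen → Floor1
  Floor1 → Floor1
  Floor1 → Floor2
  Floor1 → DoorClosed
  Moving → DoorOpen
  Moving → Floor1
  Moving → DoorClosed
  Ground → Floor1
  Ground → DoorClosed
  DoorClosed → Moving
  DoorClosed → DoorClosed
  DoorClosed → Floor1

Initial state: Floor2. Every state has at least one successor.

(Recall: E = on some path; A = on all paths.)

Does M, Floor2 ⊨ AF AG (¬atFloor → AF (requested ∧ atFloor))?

States satisfying AG (¬atFloor → AF (requested ∧ atFloor)): ∅.
States satisfying AF AG (¬atFloor → AF (requested ∧ atFloor)): ∅.
There is a path from Floor2 along which AG (¬atFloor → AF (requested ∧ atFloor)) never holds.
Floor2 ∉ Sat(AF AG (¬atFloor → AF (requested ∧ atFloor))).

Does not hold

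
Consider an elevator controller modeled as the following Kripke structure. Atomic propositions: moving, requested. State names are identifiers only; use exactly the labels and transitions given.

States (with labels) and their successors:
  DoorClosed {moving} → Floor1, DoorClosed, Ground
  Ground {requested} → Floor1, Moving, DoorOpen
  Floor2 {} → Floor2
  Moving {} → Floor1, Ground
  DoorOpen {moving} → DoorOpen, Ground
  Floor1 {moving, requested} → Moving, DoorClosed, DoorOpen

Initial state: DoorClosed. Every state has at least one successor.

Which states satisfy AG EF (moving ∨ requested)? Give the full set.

States satisfying EF (moving ∨ requested): {DoorClosed, Ground, Moving, DoorOpen, Floor1}.
States satisfying AG EF (moving ∨ requested): {DoorClosed, Ground, Moving, DoorOpen, Floor1}.

{DoorClosed, Ground, Moving, DoorOpen, Floor1}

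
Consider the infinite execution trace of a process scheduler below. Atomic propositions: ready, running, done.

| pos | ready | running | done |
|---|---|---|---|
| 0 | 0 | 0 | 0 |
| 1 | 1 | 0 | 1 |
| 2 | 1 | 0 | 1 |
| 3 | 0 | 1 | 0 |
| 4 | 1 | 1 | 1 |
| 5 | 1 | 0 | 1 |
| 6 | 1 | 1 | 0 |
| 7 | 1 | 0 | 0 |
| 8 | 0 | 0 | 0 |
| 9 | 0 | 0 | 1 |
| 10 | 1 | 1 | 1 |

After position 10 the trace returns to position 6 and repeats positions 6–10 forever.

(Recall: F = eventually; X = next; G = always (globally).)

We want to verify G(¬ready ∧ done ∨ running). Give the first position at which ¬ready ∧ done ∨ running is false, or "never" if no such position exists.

At position 0 the labels are {}, so ¬ready ∧ done ∨ running is false there. This is the first violation.

0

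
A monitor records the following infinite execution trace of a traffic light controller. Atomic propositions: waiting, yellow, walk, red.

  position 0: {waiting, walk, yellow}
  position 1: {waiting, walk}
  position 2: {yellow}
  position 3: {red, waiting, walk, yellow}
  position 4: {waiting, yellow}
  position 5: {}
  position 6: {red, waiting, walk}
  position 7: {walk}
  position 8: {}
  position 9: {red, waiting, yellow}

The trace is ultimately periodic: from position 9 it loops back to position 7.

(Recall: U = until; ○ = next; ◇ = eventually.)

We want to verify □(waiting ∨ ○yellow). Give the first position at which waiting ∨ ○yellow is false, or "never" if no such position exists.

5

Check waiting ∨ ○yellow at each position in order: 0 ✓, 1 ✓, 2 ✓, 3 ✓, 4 ✓.
At position 5 the labels are {} and the next position 6 has {red, waiting, walk}, so waiting ∨ ○yellow is false there. This is the first violation.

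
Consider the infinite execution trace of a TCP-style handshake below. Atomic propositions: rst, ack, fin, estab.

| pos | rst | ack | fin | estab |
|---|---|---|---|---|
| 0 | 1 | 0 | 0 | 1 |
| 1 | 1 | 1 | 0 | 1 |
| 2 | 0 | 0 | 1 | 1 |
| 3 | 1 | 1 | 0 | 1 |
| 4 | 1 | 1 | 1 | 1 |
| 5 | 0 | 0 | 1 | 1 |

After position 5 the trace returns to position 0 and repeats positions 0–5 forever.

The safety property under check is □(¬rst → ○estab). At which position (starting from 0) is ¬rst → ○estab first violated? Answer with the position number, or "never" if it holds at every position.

never

¬rst → ○estab holds at every position 0..5, and those are all the positions the trace ever visits, so the invariant □(¬rst → ○estab) is never violated.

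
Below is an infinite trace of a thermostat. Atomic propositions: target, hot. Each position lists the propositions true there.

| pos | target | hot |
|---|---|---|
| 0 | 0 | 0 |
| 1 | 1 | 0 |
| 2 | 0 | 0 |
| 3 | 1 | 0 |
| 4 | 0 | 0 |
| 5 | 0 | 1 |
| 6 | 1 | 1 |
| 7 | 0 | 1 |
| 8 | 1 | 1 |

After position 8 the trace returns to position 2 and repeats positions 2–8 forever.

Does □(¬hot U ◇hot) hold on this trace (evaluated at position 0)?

¬hot U ◇hot holds at every position 0..8, and those are all positions ever visited, so □(¬hot U ◇hot) holds.

Holds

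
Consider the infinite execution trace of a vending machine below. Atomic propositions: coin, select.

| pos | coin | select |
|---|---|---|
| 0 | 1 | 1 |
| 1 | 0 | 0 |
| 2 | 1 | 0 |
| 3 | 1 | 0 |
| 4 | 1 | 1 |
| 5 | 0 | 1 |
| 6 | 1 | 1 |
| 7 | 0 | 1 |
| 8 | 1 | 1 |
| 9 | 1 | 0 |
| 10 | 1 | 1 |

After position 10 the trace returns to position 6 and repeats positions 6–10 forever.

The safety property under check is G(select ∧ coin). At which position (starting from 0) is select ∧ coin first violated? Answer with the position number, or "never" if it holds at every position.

1

Check select ∧ coin at each position in order: 0 ✓.
At position 1 the labels are {}, so select ∧ coin is false there. This is the first violation.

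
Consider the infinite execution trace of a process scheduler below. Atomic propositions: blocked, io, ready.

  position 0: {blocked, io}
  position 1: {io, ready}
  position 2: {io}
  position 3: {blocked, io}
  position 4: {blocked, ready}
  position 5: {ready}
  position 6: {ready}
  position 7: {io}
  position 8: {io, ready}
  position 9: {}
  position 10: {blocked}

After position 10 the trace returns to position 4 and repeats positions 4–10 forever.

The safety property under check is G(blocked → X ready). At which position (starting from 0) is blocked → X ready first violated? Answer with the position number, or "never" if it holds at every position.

blocked → X ready holds at every position 0..10, and those are all the positions the trace ever visits, so the invariant G(blocked → X ready) is never violated.

never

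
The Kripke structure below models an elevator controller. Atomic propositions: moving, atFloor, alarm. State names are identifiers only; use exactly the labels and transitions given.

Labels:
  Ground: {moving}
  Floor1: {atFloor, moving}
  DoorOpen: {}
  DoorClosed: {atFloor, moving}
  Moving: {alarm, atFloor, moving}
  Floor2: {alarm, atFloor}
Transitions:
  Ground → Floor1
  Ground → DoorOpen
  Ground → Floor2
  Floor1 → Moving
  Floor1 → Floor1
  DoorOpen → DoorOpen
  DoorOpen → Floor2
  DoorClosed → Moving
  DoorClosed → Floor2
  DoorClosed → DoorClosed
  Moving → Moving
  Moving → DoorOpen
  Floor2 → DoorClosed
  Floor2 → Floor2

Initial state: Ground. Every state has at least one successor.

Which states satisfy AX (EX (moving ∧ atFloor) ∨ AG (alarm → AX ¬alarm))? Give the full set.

{Floor1, DoorClosed, Floor2}

States satisfying EX (moving ∧ atFloor) ∨ AG (alarm → AX ¬alarm): {Ground, Floor1, DoorClosed, Moving, Floor2}.
States satisfying AX (EX (moving ∧ atFloor) ∨ AG (alarm → AX ¬alarm)): {Floor1, DoorClosed, Floor2}.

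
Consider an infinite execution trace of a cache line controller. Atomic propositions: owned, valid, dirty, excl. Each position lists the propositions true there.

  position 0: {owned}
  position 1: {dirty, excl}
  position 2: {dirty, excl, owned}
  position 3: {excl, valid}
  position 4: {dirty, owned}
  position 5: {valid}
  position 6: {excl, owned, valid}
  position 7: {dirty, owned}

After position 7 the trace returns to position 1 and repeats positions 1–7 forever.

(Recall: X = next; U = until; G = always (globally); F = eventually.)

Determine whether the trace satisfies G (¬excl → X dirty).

¬excl → X dirty must hold at every position from 0 onward. It fails at position 4, so G (¬excl → X dirty) is false.
Positions where ¬excl holds: 0, 4, 5, 7.
Check X dirty at each: 0→ok, 4→fails, 5→fails, 7→ok.

No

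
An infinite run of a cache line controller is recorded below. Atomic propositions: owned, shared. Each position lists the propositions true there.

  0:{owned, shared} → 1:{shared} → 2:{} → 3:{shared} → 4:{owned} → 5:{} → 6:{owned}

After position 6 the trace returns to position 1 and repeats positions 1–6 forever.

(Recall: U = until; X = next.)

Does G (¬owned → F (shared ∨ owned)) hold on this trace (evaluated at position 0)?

¬owned → F (shared ∨ owned) holds at every position 0..6, and those are all positions ever visited, so G (¬owned → F (shared ∨ owned)) holds.
Positions where ¬owned holds: 1, 2, 3, 5.
Check F (shared ∨ owned) at each: 1→ok, 2→ok, 3→ok, 5→ok.

Holds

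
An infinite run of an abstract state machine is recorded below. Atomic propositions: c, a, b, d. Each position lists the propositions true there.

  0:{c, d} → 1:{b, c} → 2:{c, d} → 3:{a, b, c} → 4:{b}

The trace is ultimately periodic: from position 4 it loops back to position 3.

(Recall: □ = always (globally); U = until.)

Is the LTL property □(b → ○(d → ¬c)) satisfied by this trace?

No

b → ○(d → ¬c) must hold at every position from 0 onward. It fails at position 1, so □(b → ○(d → ¬c)) is false.
Positions where b holds: 1, 3, 4.
Check ○(d → ¬c) at each: 1→fails, 3→ok, 4→ok.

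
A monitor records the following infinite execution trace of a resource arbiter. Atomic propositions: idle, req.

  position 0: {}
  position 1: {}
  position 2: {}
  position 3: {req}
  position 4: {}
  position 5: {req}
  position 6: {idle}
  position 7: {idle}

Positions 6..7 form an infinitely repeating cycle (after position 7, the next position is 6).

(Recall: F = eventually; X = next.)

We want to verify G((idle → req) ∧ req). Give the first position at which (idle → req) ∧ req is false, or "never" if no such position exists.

0

At position 0 the labels are {}, so (idle → req) ∧ req is false there. This is the first violation.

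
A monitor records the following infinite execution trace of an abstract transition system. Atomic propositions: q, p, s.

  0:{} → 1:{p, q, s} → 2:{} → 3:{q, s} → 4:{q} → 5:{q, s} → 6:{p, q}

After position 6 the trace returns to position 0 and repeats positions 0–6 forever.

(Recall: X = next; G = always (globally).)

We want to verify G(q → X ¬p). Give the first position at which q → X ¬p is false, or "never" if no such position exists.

Check q → X ¬p at each position in order: 0 ✓, 1 ✓, 2 ✓, 3 ✓, 4 ✓.
At position 5 the labels are {q, s} and the next position 6 has {p, q}, so q → X ¬p is false there. This is the first violation.

5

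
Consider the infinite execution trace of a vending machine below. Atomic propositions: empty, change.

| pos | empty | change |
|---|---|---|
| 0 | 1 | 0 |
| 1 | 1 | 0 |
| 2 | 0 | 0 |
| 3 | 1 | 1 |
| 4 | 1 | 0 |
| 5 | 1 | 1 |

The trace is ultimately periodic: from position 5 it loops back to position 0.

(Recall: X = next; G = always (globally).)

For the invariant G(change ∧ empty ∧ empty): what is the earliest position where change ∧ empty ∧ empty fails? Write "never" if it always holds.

0

At position 0 the labels are {empty}, so change ∧ empty ∧ empty is false there. This is the first violation.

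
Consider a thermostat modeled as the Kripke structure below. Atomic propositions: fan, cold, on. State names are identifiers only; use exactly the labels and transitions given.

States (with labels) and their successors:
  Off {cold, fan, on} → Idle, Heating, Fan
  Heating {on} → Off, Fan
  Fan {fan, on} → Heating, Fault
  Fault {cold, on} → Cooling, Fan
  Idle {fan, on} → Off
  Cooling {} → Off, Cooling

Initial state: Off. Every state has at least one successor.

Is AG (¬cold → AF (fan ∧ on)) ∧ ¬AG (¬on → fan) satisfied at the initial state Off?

No

States satisfying ¬cold → AF (fan ∧ on): {Off, Heating, Fan, Fault, Idle}.
States satisfying AG (¬cold → AF (fan ∧ on)): ∅.
States satisfying ¬on → fan: {Off, Heating, Fan, Fault, Idle}.
States satisfying AG (¬on → fan): ∅.
States satisfying ¬AG (¬on → fan): {Off, Heating, Fan, Fault, Idle, Cooling}.
States satisfying AG (¬cold → AF (fan ∧ on)) ∧ ¬AG (¬on → fan): ∅.
Off ∉ Sat(AG (¬cold → AF (fan ∧ on)) ∧ ¬AG (¬on → fan)).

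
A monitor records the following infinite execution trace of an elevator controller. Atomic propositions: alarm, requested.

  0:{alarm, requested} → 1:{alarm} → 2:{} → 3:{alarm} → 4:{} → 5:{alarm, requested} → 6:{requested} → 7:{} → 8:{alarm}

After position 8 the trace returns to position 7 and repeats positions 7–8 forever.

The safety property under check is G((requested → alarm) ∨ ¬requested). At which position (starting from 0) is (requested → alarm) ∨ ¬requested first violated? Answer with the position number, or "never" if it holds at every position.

6

Check (requested → alarm) ∨ ¬requested at each position in order: 0 ✓, 1 ✓, 2 ✓, 3 ✓, 4 ✓, 5 ✓.
At position 6 the labels are {requested}, so (requested → alarm) ∨ ¬requested is false there. This is the first violation.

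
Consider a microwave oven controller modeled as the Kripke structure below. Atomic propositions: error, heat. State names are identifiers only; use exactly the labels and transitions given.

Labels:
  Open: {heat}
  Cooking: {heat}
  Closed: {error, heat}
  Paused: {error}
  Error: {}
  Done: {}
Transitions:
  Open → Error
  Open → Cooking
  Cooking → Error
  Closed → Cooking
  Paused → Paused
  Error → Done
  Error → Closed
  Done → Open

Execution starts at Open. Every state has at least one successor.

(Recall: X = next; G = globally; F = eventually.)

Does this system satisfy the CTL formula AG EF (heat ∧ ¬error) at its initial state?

States satisfying EF (heat ∧ ¬error): {Open, Cooking, Closed, Error, Done}.
States satisfying AG EF (heat ∧ ¬error): {Open, Cooking, Closed, Error, Done}.
Every state reachable from Open satisfies EF (heat ∧ ¬error).
Open ∈ Sat(AG EF (heat ∧ ¬error)).

Satisfied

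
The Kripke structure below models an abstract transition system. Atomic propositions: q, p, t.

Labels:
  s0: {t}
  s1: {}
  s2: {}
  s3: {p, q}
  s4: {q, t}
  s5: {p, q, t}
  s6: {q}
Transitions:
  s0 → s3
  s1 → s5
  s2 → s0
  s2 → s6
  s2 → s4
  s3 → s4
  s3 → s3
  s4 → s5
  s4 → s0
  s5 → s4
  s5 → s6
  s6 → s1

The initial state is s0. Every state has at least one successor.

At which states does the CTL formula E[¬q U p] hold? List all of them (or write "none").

{s0, s1, s2, s3, s5}

States satisfying ¬q: {s0, s1, s2}.
States satisfying p: {s3, s5}.
States satisfying E[¬q U p]: {s0, s1, s2, s3, s5}.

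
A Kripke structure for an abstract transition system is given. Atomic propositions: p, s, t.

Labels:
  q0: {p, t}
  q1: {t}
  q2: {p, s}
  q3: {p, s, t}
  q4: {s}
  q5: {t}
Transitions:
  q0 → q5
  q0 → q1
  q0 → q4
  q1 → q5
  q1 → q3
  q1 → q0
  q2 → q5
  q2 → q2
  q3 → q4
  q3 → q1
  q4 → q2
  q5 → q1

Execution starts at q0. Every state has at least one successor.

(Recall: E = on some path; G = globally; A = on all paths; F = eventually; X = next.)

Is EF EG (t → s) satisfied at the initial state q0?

States satisfying EG (t → s): {q2, q3, q4}.
States satisfying EF EG (t → s): {q0, q1, q2, q3, q4, q5}.
Some path from q0 reaches a state where EG (t → s) holds.
q0 ∈ Sat(EF EG (t → s)).

Holds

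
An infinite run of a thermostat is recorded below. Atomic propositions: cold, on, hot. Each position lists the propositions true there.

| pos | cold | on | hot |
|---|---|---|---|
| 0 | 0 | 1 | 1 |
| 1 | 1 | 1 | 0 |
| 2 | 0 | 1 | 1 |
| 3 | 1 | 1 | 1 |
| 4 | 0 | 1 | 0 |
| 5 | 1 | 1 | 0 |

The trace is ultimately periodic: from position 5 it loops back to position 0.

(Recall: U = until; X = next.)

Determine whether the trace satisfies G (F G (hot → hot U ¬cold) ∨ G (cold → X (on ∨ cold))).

F G (hot → hot U ¬cold) ∨ G (cold → X (on ∨ cold)) holds at every position 0..5, and those are all positions ever visited, so G (F G (hot → hot U ¬cold) ∨ G (cold → X (on ∨ cold))) holds.

Yes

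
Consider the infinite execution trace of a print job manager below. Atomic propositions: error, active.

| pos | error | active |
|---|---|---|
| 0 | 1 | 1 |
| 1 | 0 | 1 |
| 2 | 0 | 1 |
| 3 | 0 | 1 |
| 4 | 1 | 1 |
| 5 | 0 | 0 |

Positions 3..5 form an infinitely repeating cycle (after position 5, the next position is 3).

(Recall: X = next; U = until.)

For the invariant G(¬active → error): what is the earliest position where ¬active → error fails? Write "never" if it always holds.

Check ¬active → error at each position in order: 0 ✓, 1 ✓, 2 ✓, 3 ✓, 4 ✓.
At position 5 the labels are {}, so ¬active → error is false there. This is the first violation.

5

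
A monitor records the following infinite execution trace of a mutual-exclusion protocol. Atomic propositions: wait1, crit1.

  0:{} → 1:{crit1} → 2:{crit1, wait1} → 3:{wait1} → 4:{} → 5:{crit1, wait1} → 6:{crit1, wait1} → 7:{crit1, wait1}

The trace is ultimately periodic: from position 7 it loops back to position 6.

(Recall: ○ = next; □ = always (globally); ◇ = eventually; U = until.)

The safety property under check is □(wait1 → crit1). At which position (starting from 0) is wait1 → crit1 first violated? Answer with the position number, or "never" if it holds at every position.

3

Check wait1 → crit1 at each position in order: 0 ✓, 1 ✓, 2 ✓.
At position 3 the labels are {wait1}, so wait1 → crit1 is false there. This is the first violation.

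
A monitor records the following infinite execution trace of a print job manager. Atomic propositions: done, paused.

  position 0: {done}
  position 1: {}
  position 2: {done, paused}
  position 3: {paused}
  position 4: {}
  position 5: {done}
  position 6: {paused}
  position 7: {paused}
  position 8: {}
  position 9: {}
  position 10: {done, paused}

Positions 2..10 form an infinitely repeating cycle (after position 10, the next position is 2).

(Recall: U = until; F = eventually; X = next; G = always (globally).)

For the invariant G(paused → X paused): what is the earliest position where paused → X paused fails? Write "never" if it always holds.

Check paused → X paused at each position in order: 0 ✓, 1 ✓, 2 ✓.
At position 3 the labels are {paused} and the next position 4 has {}, so paused → X paused is false there. This is the first violation.

3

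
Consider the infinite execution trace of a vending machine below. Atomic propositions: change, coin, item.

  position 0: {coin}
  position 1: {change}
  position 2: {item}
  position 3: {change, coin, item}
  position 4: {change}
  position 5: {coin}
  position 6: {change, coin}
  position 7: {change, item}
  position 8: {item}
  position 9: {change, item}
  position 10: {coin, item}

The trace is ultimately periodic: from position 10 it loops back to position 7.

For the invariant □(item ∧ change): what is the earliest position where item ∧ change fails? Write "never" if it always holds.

At position 0 the labels are {coin}, so item ∧ change is false there. This is the first violation.

0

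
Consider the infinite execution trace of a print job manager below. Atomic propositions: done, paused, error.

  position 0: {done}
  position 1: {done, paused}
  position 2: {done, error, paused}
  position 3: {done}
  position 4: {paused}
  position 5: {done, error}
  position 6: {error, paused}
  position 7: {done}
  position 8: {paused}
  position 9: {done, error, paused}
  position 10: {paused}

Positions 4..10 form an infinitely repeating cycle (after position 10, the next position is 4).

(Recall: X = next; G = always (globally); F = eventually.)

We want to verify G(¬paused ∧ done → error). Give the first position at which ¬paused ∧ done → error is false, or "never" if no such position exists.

0

At position 0 the labels are {done}, so ¬paused ∧ done → error is false there. This is the first violation.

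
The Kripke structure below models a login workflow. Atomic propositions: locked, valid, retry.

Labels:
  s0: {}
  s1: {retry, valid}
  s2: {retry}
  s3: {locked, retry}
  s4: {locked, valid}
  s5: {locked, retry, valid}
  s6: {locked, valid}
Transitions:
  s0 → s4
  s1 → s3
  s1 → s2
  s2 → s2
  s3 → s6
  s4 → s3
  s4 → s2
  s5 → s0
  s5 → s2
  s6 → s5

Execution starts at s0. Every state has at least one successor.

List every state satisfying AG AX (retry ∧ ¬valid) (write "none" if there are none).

States satisfying AX (retry ∧ ¬valid): {s1, s2, s4}.
States satisfying AG AX (retry ∧ ¬valid): {s2}.

{s2}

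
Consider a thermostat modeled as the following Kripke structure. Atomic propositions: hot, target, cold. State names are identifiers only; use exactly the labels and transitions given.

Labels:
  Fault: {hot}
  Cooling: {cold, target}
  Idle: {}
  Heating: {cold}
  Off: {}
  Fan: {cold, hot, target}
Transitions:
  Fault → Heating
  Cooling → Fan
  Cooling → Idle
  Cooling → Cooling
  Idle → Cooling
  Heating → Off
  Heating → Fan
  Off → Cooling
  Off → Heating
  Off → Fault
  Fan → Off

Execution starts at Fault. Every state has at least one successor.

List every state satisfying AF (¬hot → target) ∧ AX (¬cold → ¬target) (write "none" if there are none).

States satisfying ¬hot → target: {Fault, Cooling, Fan}.
States satisfying AF (¬hot → target): {Fault, Cooling, Idle, Fan}.
States satisfying ¬cold → ¬target: {Fault, Cooling, Idle, Heating, Off, Fan}.
States satisfying AX (¬cold → ¬target): {Fault, Cooling, Idle, Heating, Off, Fan}.
States satisfying AF (¬hot → target) ∧ AX (¬cold → ¬target): {Fault, Cooling, Idle, Fan}.

{Fault, Cooling, Idle, Fan}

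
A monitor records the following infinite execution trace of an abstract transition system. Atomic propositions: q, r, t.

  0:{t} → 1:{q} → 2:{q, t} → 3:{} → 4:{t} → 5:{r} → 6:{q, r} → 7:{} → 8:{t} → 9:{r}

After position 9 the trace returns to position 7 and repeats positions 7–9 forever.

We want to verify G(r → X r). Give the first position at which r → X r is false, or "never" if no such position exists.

6

Check r → X r at each position in order: 0 ✓, 1 ✓, 2 ✓, 3 ✓, 4 ✓, 5 ✓.
At position 6 the labels are {q, r} and the next position 7 has {}, so r → X r is false there. This is the first violation.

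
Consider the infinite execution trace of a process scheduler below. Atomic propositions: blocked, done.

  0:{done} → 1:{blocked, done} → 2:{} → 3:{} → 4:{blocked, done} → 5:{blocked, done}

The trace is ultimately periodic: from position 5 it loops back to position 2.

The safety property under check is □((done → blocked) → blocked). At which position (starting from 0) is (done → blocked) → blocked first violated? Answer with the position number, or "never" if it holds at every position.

2

Check (done → blocked) → blocked at each position in order: 0 ✓, 1 ✓.
At position 2 the labels are {}, so (done → blocked) → blocked is false there. This is the first violation.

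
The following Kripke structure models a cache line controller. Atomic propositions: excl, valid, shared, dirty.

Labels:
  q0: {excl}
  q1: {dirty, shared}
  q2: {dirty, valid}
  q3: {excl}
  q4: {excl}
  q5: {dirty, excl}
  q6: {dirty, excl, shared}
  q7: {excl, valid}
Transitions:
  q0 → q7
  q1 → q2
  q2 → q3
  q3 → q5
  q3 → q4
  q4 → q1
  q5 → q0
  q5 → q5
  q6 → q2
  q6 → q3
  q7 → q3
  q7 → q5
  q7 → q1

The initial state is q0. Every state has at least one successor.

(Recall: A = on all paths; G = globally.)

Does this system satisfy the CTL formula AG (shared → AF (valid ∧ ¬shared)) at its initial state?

Satisfied

States satisfying shared → AF (valid ∧ ¬shared): {q0, q1, q2, q3, q4, q5, q7}.
States satisfying AG (shared → AF (valid ∧ ¬shared)): {q0, q1, q2, q3, q4, q5, q7}.
Every state reachable from q0 satisfies shared → AF (valid ∧ ¬shared).
q0 ∈ Sat(AG (shared → AF (valid ∧ ¬shared))).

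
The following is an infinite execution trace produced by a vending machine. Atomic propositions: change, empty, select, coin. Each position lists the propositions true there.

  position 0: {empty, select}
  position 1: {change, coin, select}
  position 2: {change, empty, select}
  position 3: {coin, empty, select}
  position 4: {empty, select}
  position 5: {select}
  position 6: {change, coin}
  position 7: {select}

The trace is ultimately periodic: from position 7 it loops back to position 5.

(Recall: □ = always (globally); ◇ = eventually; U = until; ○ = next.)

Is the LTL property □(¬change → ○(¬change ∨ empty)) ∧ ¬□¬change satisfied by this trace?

¬change → ○(¬change ∨ empty) must hold at every position from 0 onward. It fails at position 0, so □(¬change → ○(¬change ∨ empty)) is false.
Positions where ¬change holds: 0, 3, 4, 5, 7.
Check ○(¬change ∨ empty) at each: 0→fails, 3→ok, 4→ok, 5→fails, 7→ok.
At position 0: □(¬change → ○(¬change ∨ empty)) is false; ¬□¬change is true; so □(¬change → ○(¬change ∨ empty)) ∧ ¬□¬change is false.

Does not hold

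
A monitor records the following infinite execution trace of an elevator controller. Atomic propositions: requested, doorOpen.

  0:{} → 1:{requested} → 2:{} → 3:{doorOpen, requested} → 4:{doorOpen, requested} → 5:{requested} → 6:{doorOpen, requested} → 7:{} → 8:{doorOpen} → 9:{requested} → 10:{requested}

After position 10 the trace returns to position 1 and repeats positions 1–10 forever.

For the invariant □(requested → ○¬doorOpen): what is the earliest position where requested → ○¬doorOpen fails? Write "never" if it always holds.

Check requested → ○¬doorOpen at each position in order: 0 ✓, 1 ✓, 2 ✓.
At position 3 the labels are {doorOpen, requested} and the next position 4 has {doorOpen, requested}, so requested → ○¬doorOpen is false there. This is the first violation.

3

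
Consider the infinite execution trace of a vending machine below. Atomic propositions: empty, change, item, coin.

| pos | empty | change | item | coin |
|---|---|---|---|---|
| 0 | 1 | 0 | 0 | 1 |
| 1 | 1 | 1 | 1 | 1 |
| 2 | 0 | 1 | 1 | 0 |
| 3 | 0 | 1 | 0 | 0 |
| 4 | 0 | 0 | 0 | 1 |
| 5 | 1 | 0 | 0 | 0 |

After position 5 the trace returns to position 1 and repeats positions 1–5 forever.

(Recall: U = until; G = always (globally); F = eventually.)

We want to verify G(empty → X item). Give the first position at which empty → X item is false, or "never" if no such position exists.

never

empty → X item holds at every position 0..5, and those are all the positions the trace ever visits, so the invariant G(empty → X item) is never violated.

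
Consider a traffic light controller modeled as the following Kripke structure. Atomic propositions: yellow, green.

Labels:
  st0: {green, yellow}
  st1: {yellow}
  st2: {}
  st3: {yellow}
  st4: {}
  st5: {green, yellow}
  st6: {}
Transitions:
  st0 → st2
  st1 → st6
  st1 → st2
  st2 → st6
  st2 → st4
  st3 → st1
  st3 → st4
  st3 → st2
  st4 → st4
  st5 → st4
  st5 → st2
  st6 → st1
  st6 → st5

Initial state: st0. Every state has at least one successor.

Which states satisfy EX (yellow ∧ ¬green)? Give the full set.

{st3, st6}

States satisfying yellow ∧ ¬green: {st1, st3}.
States satisfying EX (yellow ∧ ¬green): {st3, st6}.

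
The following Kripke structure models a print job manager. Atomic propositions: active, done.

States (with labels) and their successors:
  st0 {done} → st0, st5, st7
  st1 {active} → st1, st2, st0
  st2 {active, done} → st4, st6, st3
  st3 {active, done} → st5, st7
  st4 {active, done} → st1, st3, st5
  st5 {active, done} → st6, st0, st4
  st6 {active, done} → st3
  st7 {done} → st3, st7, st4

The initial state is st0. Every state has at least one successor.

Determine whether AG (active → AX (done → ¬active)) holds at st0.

No

States satisfying active → AX (done → ¬active): {st0, st7}.
States satisfying AG (active → AX (done → ¬active)): ∅.
st1 is reachable from st0 and violates active → AX (done → ¬active), so AG fails at st0.
st0 ∉ Sat(AG (active → AX (done → ¬active))).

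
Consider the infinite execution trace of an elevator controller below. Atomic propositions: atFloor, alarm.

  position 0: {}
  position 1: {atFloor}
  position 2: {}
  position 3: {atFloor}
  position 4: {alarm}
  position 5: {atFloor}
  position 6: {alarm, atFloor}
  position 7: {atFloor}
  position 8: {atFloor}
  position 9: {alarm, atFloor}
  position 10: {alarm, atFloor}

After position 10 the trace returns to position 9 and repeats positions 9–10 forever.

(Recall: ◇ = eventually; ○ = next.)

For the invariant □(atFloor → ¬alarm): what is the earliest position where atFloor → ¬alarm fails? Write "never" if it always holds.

6

Check atFloor → ¬alarm at each position in order: 0 ✓, 1 ✓, 2 ✓, 3 ✓, 4 ✓, 5 ✓.
At position 6 the labels are {alarm, atFloor}, so atFloor → ¬alarm is false there. This is the first violation.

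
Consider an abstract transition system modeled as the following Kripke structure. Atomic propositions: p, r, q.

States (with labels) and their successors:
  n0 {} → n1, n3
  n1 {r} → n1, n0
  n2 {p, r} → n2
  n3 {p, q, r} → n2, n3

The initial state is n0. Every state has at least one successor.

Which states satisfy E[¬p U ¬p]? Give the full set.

{n0, n1}

States satisfying ¬p: {n0, n1}.
States satisfying E[¬p U ¬p]: {n0, n1}.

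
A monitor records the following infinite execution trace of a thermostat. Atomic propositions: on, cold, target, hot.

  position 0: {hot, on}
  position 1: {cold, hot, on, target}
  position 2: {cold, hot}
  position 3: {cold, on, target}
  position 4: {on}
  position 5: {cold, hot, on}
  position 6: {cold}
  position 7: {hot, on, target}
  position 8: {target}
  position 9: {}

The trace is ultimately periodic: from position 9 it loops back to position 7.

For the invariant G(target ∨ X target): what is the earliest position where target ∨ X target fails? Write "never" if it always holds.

4

Check target ∨ X target at each position in order: 0 ✓, 1 ✓, 2 ✓, 3 ✓.
At position 4 the labels are {on} and the next position 5 has {cold, hot, on}, so target ∨ X target is false there. This is the first violation.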